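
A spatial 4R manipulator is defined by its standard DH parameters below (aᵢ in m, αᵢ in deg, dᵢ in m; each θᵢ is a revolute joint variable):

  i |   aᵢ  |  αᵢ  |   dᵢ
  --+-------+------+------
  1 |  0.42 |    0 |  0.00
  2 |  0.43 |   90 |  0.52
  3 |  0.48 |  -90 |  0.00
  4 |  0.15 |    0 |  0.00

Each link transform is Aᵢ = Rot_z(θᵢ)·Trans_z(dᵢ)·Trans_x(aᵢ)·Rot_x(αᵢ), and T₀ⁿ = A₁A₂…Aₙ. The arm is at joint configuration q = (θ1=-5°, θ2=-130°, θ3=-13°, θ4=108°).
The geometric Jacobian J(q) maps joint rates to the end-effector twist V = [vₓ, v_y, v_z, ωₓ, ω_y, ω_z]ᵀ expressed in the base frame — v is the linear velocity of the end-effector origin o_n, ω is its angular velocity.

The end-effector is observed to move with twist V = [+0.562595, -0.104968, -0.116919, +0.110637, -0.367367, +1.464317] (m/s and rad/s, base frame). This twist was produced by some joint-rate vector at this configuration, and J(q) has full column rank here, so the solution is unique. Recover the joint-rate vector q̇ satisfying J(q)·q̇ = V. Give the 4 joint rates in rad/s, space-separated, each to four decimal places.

0.2540 0.4240 -0.3380 0.8070

o_n = [-0.0836, -0.7403, 0.4225]
J₁: ẑ×o_n = [0.7403, -0.0836, 0.0000], ω = ẑ
J2: z=[0.0000, 0.0000, 1.0000] o=[0.4184, -0.0366, 0.0000] → [0.7037, -0.5020, 0.0000, 0.0000, 0.0000, 1.0000]
J3: z=[-0.7071, 0.7071, 0.0000] o=[0.1143, -0.3407, 0.5200] → [-0.0690, -0.0690, 0.4225, -0.7071, 0.7071, 0.0000]
J4: z=[-0.1591, -0.1591, 0.9744] o=[-0.2164, -0.6714, 0.4120] → [0.0655, 0.1311, 0.0321, -0.1591, -0.1591, 0.9744]
q̇ = J⁺·V = [0.2540, 0.4240, -0.3380, 0.8070]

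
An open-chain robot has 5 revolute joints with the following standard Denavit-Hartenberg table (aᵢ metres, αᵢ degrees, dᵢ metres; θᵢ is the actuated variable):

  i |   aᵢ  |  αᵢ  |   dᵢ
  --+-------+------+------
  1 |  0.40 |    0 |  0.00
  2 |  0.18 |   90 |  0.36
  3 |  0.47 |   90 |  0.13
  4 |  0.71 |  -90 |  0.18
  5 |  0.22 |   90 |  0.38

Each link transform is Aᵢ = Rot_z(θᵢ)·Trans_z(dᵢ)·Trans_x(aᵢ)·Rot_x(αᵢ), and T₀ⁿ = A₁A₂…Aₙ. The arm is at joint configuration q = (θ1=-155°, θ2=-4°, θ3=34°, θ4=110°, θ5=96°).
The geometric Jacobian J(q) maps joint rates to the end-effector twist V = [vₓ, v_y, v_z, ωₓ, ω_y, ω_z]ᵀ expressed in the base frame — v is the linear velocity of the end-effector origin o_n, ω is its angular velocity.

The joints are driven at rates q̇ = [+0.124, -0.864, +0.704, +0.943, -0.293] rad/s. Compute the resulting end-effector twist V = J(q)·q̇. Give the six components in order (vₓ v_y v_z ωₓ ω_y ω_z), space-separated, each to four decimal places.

1.0034 -0.1561 -0.3651 -0.9936 0.4800 -1.3678

o_n = [-0.6472, 0.4132, 0.3239]
J₁: ẑ×o_n = [-0.4132, -0.6472, 0.0000], ω = ẑ
J2: z=[0.0000, 0.0000, 1.0000] o=[-0.3625, -0.1690, 0.0000] → [-0.5823, -0.2847, 0.0000, 0.0000, 0.0000, 1.0000]
J3: z=[-0.3584, 0.9336, 0.0000] o=[-0.5306, -0.2336, 0.3600] → [-0.0337, -0.0129, -0.1229, -0.3584, 0.9336, 0.0000]
J4: z=[-0.5221, -0.2004, -0.8290] o=[-0.9409, -0.2518, 0.6228] → [0.6112, -0.3995, -0.2883, -0.5221, -0.2004, -0.8290]
J5: z=[0.8499, -0.0401, -0.5255] o=[-1.0860, 0.4071, 0.3378] → [0.0038, -0.2188, 0.0228, 0.8499, -0.0401, -0.5255]
V = J·q̇ = [1.0034, -0.1561, -0.3651, -0.9936, 0.4800, -1.3678]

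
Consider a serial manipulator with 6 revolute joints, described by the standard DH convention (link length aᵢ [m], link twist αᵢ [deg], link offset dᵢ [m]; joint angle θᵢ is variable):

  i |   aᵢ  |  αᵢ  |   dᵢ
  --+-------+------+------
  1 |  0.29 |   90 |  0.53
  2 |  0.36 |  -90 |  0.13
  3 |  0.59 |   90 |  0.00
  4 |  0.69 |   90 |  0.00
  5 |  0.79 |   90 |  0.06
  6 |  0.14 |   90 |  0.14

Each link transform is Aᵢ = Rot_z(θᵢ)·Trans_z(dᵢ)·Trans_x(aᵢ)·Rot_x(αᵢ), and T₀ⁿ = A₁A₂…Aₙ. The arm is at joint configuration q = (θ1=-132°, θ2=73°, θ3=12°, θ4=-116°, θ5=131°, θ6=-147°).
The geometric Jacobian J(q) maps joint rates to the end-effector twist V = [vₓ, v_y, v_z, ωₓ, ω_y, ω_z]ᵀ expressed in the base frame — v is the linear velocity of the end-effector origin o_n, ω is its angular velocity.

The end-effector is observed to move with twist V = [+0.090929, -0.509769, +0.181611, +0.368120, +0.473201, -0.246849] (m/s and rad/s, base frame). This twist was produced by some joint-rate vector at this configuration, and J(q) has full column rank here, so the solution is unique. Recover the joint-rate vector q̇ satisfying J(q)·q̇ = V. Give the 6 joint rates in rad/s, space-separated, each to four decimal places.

o_n = [-1.0462, -0.2309, 1.3185]
J₁: ẑ×o_n = [0.2309, -1.0462, 0.0000], ω = ẑ
J2: z=[-0.7431, 0.6691, 0.0000] o=[-0.1940, -0.2155, 0.5300] → [0.5276, 0.5859, 0.5816, -0.7431, 0.6691, 0.0000]
J3: z=[0.6399, 0.7107, 0.2924] o=[-0.3611, -0.2067, 0.8743] → [0.3227, -0.4845, 0.4714, 0.6399, 0.7107, 0.2924]
J4: z=[-0.7676, 0.6093, 0.1988] o=[-0.3828, -0.4142, 1.4262] → [-0.1021, -0.2145, 0.2635, -0.7676, 0.6093, 0.1988]
J5: z=[0.3136, 0.6276, -0.7126] o=[-0.7685, -0.7486, 0.9619] → [0.5927, 0.0860, 0.3366, 0.3136, 0.6276, -0.7126]
J6: z=[-0.9254, 0.0340, -0.3774] o=[-0.9176, -0.0965, 1.3864] → [-0.0530, -0.0144, 0.1288, -0.9254, 0.0340, -0.3774]
q̇ = J⁺·V = [-0.0420, -0.5130, 0.4500, 0.3330, 0.4570, 0.2040]

-0.0420 -0.5130 0.4500 0.3330 0.4570 0.2040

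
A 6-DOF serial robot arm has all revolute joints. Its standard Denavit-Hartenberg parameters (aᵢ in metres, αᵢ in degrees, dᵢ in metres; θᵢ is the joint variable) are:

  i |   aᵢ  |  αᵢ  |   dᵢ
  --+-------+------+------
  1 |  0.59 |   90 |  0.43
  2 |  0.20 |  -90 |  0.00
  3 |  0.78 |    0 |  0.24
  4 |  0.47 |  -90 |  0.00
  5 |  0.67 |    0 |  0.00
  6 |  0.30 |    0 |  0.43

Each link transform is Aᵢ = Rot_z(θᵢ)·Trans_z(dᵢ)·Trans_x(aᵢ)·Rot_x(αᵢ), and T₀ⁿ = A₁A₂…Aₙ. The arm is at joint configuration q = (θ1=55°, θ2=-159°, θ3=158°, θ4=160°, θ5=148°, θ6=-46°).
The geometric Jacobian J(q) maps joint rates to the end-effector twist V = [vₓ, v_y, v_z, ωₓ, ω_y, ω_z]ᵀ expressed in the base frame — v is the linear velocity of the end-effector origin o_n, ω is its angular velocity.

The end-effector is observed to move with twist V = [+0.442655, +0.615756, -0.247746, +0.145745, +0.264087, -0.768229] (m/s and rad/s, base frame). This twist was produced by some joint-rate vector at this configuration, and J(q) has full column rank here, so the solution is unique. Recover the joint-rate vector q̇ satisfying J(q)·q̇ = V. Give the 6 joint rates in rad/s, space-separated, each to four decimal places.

o_n = [-0.1447, 1.0472, 0.9385]
J₁: ẑ×o_n = [-1.0472, -0.1447, 0.0000], ω = ẑ
J2: z=[0.8192, -0.5736, 0.0000] o=[0.3384, 0.4833, 0.4300] → [-0.2917, -0.4165, 0.1848, 0.8192, -0.5736, 0.0000]
J3: z=[0.2056, 0.2936, -0.9336] o=[0.2313, 0.3304, 0.3583] → [0.8396, 0.2318, 0.2577, 0.2056, 0.2936, -0.9336]
J4: z=[0.2056, 0.2936, -0.9336] o=[0.4286, 1.1215, 0.3934] → [0.0907, 0.4231, 0.1530, 0.2056, 0.2936, -0.9336]
J5: z=[-0.9671, -0.0855, -0.2398] o=[0.4991, 0.6740, 0.2683] → [0.0322, 0.8025, -0.4160, -0.9671, -0.0855, -0.2398]
J6: z=[-0.9671, -0.0855, -0.2398] o=[0.3408, 1.1107, 0.7511] → [-0.0312, 0.2977, 0.0199, -0.9671, -0.0855, -0.2398]
q̇ = J⁺·V = [-0.3510, -0.1770, -0.0910, 0.5880, 0.6370, -0.8320]

-0.3510 -0.1770 -0.0910 0.5880 0.6370 -0.8320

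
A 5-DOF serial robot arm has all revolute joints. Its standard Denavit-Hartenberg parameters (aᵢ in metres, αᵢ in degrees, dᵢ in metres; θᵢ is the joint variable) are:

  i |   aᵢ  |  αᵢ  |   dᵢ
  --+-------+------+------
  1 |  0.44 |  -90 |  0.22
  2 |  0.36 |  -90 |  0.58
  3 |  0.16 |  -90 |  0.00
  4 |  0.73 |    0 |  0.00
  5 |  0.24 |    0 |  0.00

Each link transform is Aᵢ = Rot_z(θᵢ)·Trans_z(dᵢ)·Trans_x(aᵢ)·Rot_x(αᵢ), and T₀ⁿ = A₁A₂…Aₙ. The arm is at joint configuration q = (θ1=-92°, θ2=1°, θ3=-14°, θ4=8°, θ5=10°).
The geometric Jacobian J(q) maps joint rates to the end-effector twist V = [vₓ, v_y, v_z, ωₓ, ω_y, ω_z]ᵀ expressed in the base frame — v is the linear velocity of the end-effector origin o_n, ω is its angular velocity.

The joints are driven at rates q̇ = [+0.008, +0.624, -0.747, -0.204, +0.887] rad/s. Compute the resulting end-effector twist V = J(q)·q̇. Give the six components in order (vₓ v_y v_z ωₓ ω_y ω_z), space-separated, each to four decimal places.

0.8177 0.1140 -0.8867 -0.0449 -0.1768 0.7520

o_n = [0.7826, -1.9095, 0.3706]
J₁: ẑ×o_n = [1.9095, 0.7826, -0.0000], ω = ẑ
J2: z=[0.9994, -0.0349, 0.0000] o=[-0.0154, -0.4397, 0.2200] → [-0.0053, -0.1505, -1.4410, 0.9994, -0.0349, 0.0000]
J3: z=[0.0006, 0.0174, -0.9998] o=[0.5517, -0.8197, 0.2137] → [-1.0869, -0.2310, -0.0047, 0.0006, 0.0174, -0.9998]
J4: z=[-0.9781, -0.2079, -0.0042] o=[0.5850, -0.9762, 0.2110] → [-0.0371, 0.1553, 0.9540, -0.9781, -0.2079, -0.0042]
J5: z=[-0.9781, -0.2079, -0.0042] o=[0.7352, -1.6849, 0.3003] → [-0.0156, 0.0686, 0.2295, -0.9781, -0.2079, -0.0042]
V = J·q̇ = [0.8177, 0.1140, -0.8867, -0.0449, -0.1768, 0.7520]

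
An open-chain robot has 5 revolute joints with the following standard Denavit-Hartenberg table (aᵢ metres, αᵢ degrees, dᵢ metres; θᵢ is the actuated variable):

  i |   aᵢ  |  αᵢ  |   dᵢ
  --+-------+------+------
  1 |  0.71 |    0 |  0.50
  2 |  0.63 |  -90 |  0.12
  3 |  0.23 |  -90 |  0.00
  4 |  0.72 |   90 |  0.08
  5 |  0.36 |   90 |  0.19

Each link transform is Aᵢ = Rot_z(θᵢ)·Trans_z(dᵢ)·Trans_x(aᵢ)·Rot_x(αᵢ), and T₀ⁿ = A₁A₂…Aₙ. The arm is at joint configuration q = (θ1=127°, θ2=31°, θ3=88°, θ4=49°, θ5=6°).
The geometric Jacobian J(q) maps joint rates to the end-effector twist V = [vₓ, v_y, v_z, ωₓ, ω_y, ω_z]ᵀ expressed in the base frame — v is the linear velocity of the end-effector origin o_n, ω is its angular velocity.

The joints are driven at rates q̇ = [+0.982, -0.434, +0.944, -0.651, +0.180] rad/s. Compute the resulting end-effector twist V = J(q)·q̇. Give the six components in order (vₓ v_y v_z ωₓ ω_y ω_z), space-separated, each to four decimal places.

-0.2350 -1.4776 -0.3707 -1.0055 -0.7393 0.4350

o_n = [-0.6793, 1.4119, -0.4641]
J₁: ẑ×o_n = [-1.4119, -0.6793, 0.0000], ω = ẑ
J2: z=[0.0000, 0.0000, 1.0000] o=[-0.4273, 0.5670, 0.5000] → [-0.8449, -0.2520, 0.0000, 0.0000, 0.0000, 1.0000]
J3: z=[-0.3746, -0.9272, 0.0000] o=[-1.0114, 0.8030, 0.6200] → [1.0052, -0.4061, 0.0798, -0.3746, -0.9272, 0.0000]
J4: z=[0.9266, -0.3744, -0.0349] o=[-1.0189, 0.8060, 0.3901] → [0.3410, 0.7797, 0.6885, 0.9266, -0.3744, -0.0349]
J5: z=[-0.2702, -0.5984, -0.7542] o=[-0.7565, 1.2861, -0.0847] → [0.3219, -0.1607, 0.0122, -0.2702, -0.5984, -0.7542]
V = J·q̇ = [-0.2350, -1.4776, -0.3707, -1.0055, -0.7393, 0.4350]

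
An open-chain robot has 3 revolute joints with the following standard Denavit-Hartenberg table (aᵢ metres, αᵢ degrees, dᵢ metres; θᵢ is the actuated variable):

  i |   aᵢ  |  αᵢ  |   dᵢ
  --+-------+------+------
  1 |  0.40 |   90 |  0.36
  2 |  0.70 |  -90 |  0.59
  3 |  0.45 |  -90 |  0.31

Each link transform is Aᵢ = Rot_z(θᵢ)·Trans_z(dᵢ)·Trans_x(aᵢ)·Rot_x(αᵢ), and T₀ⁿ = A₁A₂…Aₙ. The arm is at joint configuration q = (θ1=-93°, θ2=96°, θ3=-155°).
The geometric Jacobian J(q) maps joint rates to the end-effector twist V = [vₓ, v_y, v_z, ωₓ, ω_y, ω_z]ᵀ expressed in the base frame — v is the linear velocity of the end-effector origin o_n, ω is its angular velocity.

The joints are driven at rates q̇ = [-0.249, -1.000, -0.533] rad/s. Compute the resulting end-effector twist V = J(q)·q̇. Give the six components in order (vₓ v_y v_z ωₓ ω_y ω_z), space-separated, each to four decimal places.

o_n = [-0.7823, -0.0202, 0.6182]
J₁: ẑ×o_n = [0.0202, -0.7823, 0.0000], ω = ẑ
J2: z=[-0.9986, 0.0523, 0.0000] o=[-0.0209, -0.3995, 0.3600] → [0.0135, 0.2578, -0.3388, -0.9986, 0.0523, 0.0000]
J3: z=[0.0520, 0.9932, -0.1045] o=[-0.6063, -0.2955, 1.0562] → [-0.4062, 0.0412, 0.1891, 0.0520, 0.9932, -0.1045]
V = J·q̇ = [0.1980, -0.0850, 0.2380, 0.9709, -0.5817, -0.1933]

0.1980 -0.0850 0.2380 0.9709 -0.5817 -0.1933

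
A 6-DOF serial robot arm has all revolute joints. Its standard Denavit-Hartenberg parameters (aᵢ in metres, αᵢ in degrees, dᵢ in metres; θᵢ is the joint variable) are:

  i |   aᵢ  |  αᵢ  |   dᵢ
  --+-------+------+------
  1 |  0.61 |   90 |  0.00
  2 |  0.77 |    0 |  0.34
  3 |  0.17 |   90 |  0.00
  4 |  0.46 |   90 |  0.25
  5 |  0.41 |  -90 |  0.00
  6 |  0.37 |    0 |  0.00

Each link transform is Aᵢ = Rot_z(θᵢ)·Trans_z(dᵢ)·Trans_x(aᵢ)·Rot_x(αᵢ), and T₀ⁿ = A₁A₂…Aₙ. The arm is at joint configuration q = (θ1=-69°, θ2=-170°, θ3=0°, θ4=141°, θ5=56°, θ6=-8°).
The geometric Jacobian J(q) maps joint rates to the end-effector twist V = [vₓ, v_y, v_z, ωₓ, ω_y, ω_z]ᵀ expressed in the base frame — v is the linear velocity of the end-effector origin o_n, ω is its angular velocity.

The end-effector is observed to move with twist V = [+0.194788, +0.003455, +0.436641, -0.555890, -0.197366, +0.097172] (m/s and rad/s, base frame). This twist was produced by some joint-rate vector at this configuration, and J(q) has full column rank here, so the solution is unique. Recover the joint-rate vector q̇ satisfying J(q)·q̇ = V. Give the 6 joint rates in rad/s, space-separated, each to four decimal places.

0.4820 -0.4410 0.1870 -0.0610 0.7070 -0.5640

o_n = [-0.8151, -0.5073, 0.8319]
J₁: ẑ×o_n = [0.5073, -0.8151, 0.0000], ω = ẑ
J2: z=[-0.9336, -0.3584, 0.0000] o=[0.2186, -0.5695, 0.0000] → [-0.2981, 0.7766, -0.4285, -0.9336, -0.3584, 0.0000]
J3: z=[-0.9336, -0.3584, 0.0000] o=[-0.3706, 0.0166, -0.1337] → [-0.3460, 0.9015, 0.3298, -0.9336, -0.3584, 0.0000]
J4: z=[-0.0622, 0.1621, 0.9848] o=[-0.4306, 0.1729, -0.1632] → [0.8312, -0.3167, 0.1047, -0.0622, 0.1621, 0.9848]
J5: z=[-0.9476, 0.3001, -0.1093] o=[-0.5902, -0.2190, 0.1450] → [0.1746, 0.6754, 0.3407, -0.9476, 0.3001, -0.1093]
J6: z=[0.2249, 0.8700, 0.4388] o=[-0.6832, -0.3794, 0.5107] → [0.3355, -0.1301, 0.0860, 0.2249, 0.8700, 0.4388]
q̇ = J⁺·V = [0.4820, -0.4410, 0.1870, -0.0610, 0.7070, -0.5640]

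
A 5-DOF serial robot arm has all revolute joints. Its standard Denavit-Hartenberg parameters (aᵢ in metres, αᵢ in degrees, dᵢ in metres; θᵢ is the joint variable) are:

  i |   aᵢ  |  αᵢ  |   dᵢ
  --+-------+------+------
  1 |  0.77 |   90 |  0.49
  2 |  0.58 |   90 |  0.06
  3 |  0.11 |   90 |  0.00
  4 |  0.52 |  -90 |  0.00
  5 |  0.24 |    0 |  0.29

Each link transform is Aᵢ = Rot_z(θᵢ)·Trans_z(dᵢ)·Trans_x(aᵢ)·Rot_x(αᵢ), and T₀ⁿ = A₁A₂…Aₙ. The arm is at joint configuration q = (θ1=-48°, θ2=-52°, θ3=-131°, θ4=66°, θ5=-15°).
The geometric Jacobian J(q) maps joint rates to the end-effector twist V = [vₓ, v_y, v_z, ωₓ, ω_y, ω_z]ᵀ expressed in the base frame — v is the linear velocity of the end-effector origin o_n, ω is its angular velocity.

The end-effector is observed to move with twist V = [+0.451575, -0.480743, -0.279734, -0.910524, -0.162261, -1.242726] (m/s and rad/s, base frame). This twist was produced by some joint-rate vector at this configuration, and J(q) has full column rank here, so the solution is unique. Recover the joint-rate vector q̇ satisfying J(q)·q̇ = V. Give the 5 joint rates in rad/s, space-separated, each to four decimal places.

-0.5680 0.7910 0.7350 -0.1780 0.1610

o_n = [0.2795, -0.2908, -0.3476]
J₁: ẑ×o_n = [0.2908, 0.2795, -0.0000], ω = ẑ
J2: z=[-0.7431, -0.6691, 0.0000] o=[0.5152, -0.5722, 0.4900] → [0.5605, -0.6224, -0.3669, -0.7431, -0.6691, 0.0000]
J3: z=[-0.5273, 0.5856, -0.6157] o=[0.7096, -0.8777, 0.0330] → [0.1385, 0.0641, -0.0576, -0.5273, 0.5856, -0.6157]
J4: z=[-0.7985, -0.0937, 0.5947] o=[0.7415, -0.7892, 0.0898] → [-0.2554, -0.6240, -0.4412, -0.7985, -0.0937, 0.5947]
J5: z=[-0.4799, -0.4974, -0.7227] o=[0.5525, -0.3407, -0.0933] → [0.1625, 0.0753, -0.1597, -0.4799, -0.4974, -0.7227]
q̇ = J⁺·V = [-0.5680, 0.7910, 0.7350, -0.1780, 0.1610]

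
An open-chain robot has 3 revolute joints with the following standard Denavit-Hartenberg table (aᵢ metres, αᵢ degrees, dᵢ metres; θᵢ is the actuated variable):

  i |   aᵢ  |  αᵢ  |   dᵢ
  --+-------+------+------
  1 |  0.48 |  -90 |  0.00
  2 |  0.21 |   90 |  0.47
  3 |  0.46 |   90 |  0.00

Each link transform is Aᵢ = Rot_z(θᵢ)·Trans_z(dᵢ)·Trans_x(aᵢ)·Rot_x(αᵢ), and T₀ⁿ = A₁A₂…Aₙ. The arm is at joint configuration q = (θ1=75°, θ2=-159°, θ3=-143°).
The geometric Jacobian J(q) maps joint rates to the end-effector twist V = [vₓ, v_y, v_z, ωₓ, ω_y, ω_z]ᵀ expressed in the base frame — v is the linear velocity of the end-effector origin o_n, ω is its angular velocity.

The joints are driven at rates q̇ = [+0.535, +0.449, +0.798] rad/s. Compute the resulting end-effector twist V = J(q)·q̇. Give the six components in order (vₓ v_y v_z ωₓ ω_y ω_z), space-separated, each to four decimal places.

o_n = [-0.0243, 0.6556, -0.0564]
J₁: ẑ×o_n = [-0.6556, -0.0243, 0.0000], ω = ẑ
J2: z=[-0.9659, 0.2588, 0.0000] o=[0.1242, 0.4636, 0.0000] → [-0.0146, -0.0545, -0.1469, -0.9659, 0.2588, 0.0000]
J3: z=[-0.0928, -0.3462, -0.9336] o=[-0.3805, 0.3959, 0.0753] → [0.2880, -0.3447, 0.0992, -0.0928, -0.3462, -0.9336]
V = J·q̇ = [-0.1275, -0.3126, 0.0132, -0.5077, -0.1600, -0.2100]

-0.1275 -0.3126 0.0132 -0.5077 -0.1600 -0.2100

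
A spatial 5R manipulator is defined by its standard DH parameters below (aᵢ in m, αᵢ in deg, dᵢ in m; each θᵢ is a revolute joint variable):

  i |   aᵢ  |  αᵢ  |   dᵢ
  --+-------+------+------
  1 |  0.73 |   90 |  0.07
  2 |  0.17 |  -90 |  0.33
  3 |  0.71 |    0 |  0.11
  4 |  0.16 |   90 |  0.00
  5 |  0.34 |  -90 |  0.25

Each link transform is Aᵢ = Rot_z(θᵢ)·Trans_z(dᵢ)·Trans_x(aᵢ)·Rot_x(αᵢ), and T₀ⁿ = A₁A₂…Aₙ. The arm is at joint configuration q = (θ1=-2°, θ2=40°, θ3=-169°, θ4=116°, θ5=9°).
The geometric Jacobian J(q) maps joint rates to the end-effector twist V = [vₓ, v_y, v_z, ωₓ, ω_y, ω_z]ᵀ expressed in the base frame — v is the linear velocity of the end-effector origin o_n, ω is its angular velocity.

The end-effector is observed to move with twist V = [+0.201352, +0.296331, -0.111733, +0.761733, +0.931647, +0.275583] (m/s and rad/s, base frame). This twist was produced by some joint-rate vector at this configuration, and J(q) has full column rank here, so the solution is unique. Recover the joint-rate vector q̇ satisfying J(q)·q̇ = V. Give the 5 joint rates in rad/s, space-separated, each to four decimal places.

o_n = [0.2616, -1.0217, -0.0802]
J₁: ẑ×o_n = [1.0217, 0.2616, -0.0000], ω = ẑ
J2: z=[-0.0349, -0.9994, 0.0000] o=[0.7296, -0.0255, 0.0700] → [0.1502, -0.0052, -0.4329, -0.0349, -0.9994, 0.0000]
J3: z=[-0.6424, 0.0224, 0.7660] o=[0.8482, -0.3598, 0.1793] → [0.5012, -0.6161, 0.4383, -0.6424, 0.0224, 0.7660]
J4: z=[-0.6424, 0.0224, 0.7660] o=[0.2392, -0.4741, -0.1845] → [0.4218, 0.0841, 0.3512, -0.6424, 0.0224, 0.7660]
J5: z=[-0.6324, -0.5801, -0.5134] o=[0.3085, -0.6044, -0.1226] → [-0.2387, 0.0508, 0.2367, -0.6324, -0.5801, -0.5134]
q̇ = J⁺·V = [0.4160, -0.6050, -0.3750, -0.2010, -0.5860]

0.4160 -0.6050 -0.3750 -0.2010 -0.5860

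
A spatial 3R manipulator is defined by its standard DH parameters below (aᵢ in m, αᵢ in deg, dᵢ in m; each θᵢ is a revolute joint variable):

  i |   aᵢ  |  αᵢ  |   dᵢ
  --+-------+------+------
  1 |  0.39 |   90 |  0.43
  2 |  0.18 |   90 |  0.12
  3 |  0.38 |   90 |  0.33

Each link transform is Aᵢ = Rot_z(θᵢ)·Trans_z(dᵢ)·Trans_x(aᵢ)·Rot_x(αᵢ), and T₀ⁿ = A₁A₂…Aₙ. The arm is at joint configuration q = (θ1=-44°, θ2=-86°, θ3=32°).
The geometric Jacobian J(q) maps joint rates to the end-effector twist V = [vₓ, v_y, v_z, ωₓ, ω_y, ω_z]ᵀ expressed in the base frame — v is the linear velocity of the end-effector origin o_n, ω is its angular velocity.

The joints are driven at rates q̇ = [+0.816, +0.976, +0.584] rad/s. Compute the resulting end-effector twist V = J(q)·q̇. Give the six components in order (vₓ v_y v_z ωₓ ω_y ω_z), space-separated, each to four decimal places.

0.4743 -0.6109 -0.1698 -1.0971 -0.2974 0.7753

o_n = [-0.1543, -0.2977, -0.0941]
J₁: ẑ×o_n = [0.2977, -0.1543, 0.0000], ω = ẑ
J2: z=[-0.6947, -0.7193, 0.0000] o=[0.2805, -0.2709, 0.4300] → [0.3770, -0.3640, -0.2942, -0.6947, -0.7193, 0.0000]
J3: z=[-0.7176, 0.6930, -0.0698] o=[0.2062, -0.3660, 0.2504] → [-0.2340, -0.2221, 0.2009, -0.7176, 0.6930, -0.0698]
V = J·q̇ = [0.4743, -0.6109, -0.1698, -1.0971, -0.2974, 0.7753]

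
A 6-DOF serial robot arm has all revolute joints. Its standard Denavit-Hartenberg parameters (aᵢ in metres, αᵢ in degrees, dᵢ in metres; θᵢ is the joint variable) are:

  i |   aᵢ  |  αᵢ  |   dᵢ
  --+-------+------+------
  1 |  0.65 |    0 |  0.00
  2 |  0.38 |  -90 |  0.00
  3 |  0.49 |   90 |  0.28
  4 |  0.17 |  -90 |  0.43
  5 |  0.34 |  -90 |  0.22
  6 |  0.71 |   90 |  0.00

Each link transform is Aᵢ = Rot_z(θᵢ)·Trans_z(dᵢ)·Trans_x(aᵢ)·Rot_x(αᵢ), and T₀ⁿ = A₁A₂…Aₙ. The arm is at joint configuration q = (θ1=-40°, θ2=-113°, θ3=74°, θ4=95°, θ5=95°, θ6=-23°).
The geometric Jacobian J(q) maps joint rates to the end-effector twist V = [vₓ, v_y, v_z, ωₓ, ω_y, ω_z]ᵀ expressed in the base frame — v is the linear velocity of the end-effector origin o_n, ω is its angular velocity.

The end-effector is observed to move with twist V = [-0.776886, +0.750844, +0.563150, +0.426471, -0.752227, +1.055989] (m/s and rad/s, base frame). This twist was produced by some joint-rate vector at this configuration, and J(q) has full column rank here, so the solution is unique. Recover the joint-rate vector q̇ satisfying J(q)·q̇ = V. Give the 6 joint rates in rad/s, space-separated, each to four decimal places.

o_n = [0.7871, -0.6293, -0.1420]
J₁: ẑ×o_n = [0.6293, 0.7871, -0.0000], ω = ẑ
J2: z=[0.0000, 0.0000, 1.0000] o=[0.4979, -0.4178, 0.0000] → [0.2115, 0.2892, -0.0000, 0.0000, 0.0000, 1.0000]
J3: z=[0.4540, -0.8910, 0.0000] o=[0.1593, -0.5903, 0.0000] → [0.1265, 0.0645, 0.5416, 0.4540, -0.8910, 0.0000]
J4: z=[-0.8565, -0.4364, 0.2756] o=[0.1661, -0.9011, -0.4710] → [-0.2185, 0.4530, 0.0382, -0.8565, -0.4364, 0.2756]
J5: z=[0.2051, 0.2023, 0.9576] o=[-0.1216, -1.2378, -0.3383] → [-0.5430, 0.8300, -0.0591, 0.2051, 0.2023, 0.9576]
J6: z=[-0.5465, 0.8353, -0.0594] o=[0.1995, -1.0195, -0.2234] → [0.0912, 0.0096, -0.7041, -0.5465, 0.8353, -0.0594]
q̇ = J⁺·V = [-0.4310, 0.4380, 0.3810, 0.3020, 0.9730, -0.5720]

-0.4310 0.4380 0.3810 0.3020 0.9730 -0.5720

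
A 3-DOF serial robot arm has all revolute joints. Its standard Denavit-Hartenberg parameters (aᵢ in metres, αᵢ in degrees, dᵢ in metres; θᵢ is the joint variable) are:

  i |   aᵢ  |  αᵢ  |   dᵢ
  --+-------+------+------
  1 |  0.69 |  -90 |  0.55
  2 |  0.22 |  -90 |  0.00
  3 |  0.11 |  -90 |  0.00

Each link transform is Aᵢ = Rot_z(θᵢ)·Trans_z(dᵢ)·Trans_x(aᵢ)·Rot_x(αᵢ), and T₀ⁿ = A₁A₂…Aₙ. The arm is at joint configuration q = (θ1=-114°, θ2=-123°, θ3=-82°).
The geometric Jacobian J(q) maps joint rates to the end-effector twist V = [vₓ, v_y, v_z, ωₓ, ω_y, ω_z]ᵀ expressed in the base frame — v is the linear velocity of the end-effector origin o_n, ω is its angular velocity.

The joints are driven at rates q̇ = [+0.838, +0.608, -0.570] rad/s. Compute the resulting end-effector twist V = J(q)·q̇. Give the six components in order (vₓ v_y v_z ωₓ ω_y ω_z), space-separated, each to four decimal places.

o_n = [-0.1290, -0.5576, 0.7473]
J₁: ẑ×o_n = [0.5576, -0.1290, 0.0000], ω = ẑ
J2: z=[0.9135, -0.4067, 0.0000] o=[-0.2806, -0.6303, 0.5500] → [-0.0803, -0.1803, 0.1282, 0.9135, -0.4067, 0.0000]
J3: z=[-0.3411, -0.7662, 0.5446] o=[-0.2319, -0.5209, 0.7345] → [0.0101, 0.0604, 0.0914, -0.3411, -0.7662, 0.5446]
V = J·q̇ = [0.4127, -0.2522, 0.0258, 0.7499, 0.1894, 0.5276]

0.4127 -0.2522 0.0258 0.7499 0.1894 0.5276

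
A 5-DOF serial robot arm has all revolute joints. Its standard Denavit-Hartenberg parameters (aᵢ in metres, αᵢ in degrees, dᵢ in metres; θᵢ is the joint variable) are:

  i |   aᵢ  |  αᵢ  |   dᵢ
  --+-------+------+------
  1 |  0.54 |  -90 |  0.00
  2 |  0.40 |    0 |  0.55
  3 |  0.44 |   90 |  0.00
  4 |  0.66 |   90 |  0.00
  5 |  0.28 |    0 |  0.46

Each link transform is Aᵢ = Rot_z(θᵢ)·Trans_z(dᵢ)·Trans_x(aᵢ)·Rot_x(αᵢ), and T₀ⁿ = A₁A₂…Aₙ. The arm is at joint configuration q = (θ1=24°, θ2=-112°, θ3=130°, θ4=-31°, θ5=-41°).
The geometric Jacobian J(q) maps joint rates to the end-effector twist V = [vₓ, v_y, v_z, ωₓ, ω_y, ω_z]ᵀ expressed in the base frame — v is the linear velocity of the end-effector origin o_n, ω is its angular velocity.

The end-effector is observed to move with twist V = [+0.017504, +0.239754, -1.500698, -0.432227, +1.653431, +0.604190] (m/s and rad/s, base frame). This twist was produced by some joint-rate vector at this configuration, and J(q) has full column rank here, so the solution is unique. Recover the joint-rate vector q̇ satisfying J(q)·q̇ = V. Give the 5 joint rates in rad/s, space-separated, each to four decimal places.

o_n = [1.2491, 0.2353, -0.0974]
J₁: ẑ×o_n = [-0.2353, 1.2491, 0.0000], ω = ẑ
J2: z=[-0.4067, 0.9135, 0.0000] o=[0.4933, 0.2196, 0.0000] → [-0.0890, -0.0396, -0.6968, -0.4067, 0.9135, 0.0000]
J3: z=[-0.4067, 0.9135, 0.0000] o=[0.1327, 0.6611, 0.3709] → [-0.4278, -0.1905, -0.8467, -0.4067, 0.9135, 0.0000]
J4: z=[0.2823, 0.1257, 0.9511] o=[0.5150, 0.8313, 0.2349] → [0.5251, 0.7920, -0.2605, 0.2823, 0.1257, 0.9511]
J5: z=[-0.0988, -0.9823, 0.1592] o=[1.1448, 0.7397, 0.0601] → [0.2349, 0.0010, 0.1523, -0.0988, -0.9823, 0.1592]
q̇ = J⁺·V = [-0.1720, 0.7660, 0.8800, 0.8240, -0.0470]

-0.1720 0.7660 0.8800 0.8240 -0.0470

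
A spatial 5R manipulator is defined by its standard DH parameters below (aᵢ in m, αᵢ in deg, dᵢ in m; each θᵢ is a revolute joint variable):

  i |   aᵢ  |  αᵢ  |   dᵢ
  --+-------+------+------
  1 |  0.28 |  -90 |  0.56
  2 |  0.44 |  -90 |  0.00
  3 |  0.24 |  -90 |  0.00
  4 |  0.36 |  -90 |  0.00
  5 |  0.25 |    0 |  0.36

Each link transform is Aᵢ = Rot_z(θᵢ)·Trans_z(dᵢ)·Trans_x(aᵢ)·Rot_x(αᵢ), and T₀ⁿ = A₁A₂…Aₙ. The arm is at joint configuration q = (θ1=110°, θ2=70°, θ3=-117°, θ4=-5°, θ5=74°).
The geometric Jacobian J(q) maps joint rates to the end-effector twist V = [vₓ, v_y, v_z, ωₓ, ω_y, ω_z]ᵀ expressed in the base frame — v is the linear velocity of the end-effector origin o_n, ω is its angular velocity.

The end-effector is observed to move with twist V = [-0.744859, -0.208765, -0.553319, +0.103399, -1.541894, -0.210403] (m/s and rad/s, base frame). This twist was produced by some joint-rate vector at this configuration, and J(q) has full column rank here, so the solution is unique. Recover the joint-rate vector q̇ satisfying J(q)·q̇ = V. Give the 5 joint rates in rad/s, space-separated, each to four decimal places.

o_n = [-0.6708, 0.3418, 0.7557]
J₁: ẑ×o_n = [-0.3418, -0.6708, 0.0000], ω = ẑ
J2: z=[-0.9397, -0.3420, 0.0000] o=[-0.0958, 0.2631, 0.5600] → [-0.0669, 0.1839, -0.2706, -0.9397, -0.3420, 0.0000]
J3: z=[0.3214, -0.8830, -0.3420] o=[-0.1472, 0.4045, 0.1465] → [-0.5593, -0.0167, -0.4824, 0.3214, -0.8830, -0.3420]
J4: z=[-0.5308, 0.1311, -0.8373] o=[-0.3354, 0.2964, 0.2489] → [0.1045, 0.5498, 0.0198, -0.5308, 0.1311, -0.8373]
J5: z=[-0.3885, 0.8404, 0.3779] o=[-0.6066, 0.1070, 0.3912] → [0.2176, 0.1173, -0.0373, -0.3885, 0.8404, 0.3779]
q̇ = J⁺·V = [0.1660, 0.5730, 0.8680, -0.2020, -0.6580]

0.1660 0.5730 0.8680 -0.2020 -0.6580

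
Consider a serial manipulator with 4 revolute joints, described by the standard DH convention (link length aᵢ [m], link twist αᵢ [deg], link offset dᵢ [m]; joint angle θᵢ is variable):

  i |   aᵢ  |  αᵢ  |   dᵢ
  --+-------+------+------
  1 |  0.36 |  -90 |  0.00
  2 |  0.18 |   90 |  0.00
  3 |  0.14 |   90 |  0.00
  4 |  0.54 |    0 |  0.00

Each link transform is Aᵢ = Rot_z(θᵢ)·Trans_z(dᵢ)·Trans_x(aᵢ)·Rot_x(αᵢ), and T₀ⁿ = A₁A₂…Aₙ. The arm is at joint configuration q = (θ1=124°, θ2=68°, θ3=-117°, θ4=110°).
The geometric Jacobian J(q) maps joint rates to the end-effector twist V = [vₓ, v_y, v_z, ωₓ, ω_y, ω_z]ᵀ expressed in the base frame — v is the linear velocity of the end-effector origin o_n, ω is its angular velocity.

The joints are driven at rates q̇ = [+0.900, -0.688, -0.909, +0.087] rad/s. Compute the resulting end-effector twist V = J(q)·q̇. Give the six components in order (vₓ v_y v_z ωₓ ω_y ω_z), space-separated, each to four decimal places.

-0.6747 -0.4945 0.3172 1.0252 -0.3602 0.6314

o_n = [-0.5394, 0.7284, 0.0044]
J₁: ẑ×o_n = [-0.7284, -0.5394, 0.0000], ω = ẑ
J2: z=[-0.8290, -0.5592, 0.0000] o=[-0.2013, 0.2985, 0.0000] → [-0.0025, 0.0036, -0.5455, -0.8290, -0.5592, 0.0000]
J3: z=[-0.5185, 0.7687, 0.3746] o=[-0.2390, 0.3544, -0.1669] → [-0.0085, -0.0237, 0.0369, -0.5185, 0.7687, 0.3746]
J4: z=[-0.1897, -0.5306, 0.8261] o=[-0.1223, 0.4044, -0.1080] → [-0.3273, -0.3232, -0.2828, -0.1897, -0.5306, 0.8261]
V = J·q̇ = [-0.6747, -0.4945, 0.3172, 1.0252, -0.3602, 0.6314]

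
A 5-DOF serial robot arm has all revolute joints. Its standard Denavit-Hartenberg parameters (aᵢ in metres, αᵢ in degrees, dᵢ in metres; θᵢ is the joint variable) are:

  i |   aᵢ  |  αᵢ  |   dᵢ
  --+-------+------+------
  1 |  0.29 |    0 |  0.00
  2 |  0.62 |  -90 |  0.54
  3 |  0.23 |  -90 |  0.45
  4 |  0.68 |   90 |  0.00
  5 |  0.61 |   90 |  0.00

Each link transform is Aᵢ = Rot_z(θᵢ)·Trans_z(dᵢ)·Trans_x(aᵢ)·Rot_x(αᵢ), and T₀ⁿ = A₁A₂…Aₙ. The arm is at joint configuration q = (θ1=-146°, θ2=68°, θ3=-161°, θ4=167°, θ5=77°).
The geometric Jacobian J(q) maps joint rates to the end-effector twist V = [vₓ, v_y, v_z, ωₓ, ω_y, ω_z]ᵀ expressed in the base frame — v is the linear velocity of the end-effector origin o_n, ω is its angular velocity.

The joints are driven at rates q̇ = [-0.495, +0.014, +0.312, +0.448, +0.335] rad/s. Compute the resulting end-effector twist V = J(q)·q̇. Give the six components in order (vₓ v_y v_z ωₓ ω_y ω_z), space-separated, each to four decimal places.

o_n = [0.3004, -1.4263, 0.9176]
J₁: ẑ×o_n = [1.4263, 0.3004, -0.0000], ω = ẑ
J2: z=[0.0000, 0.0000, 1.0000] o=[-0.2404, -0.1622, 0.0000] → [1.2641, 0.5408, -0.0000, 0.0000, 0.0000, 1.0000]
J3: z=[0.9781, 0.2079, 0.0000] o=[-0.1115, -0.7686, 0.5400] → [0.0785, -0.3694, -0.7289, 0.9781, 0.2079, 0.0000]
J4: z=[0.0677, -0.3185, 0.9455] o=[0.2834, -0.4623, 0.6149] → [0.8150, -0.0045, -0.0599, 0.0677, -0.3185, 0.9455]
J5: z=[-0.9973, 0.0055, 0.0732] o=[0.2641, -1.1069, 0.3992] → [0.0262, 0.5197, 0.3183, -0.9973, 0.0055, 0.0732]
V = J·q̇ = [-0.2899, -0.0843, -0.1476, 0.0014, -0.0760, -0.0329]

-0.2899 -0.0843 -0.1476 0.0014 -0.0760 -0.0329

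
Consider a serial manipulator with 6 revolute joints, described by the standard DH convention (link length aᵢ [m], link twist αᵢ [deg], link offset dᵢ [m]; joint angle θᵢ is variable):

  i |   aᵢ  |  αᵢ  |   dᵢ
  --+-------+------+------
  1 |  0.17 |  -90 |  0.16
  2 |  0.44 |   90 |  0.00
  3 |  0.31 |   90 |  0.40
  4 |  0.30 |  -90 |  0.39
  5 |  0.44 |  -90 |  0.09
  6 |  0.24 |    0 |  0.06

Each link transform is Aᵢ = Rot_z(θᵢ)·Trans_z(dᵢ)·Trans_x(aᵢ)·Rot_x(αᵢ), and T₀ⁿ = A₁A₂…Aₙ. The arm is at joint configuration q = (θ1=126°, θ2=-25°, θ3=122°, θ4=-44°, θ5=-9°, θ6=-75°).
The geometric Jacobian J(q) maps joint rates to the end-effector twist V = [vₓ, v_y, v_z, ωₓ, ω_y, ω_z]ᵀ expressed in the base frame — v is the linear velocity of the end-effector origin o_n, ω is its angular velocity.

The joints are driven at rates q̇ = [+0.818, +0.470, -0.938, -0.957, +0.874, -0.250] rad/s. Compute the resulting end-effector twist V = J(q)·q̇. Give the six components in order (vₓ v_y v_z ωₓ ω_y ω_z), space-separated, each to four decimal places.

-0.1080 0.2038 -0.3576 -0.0589 -0.9137 0.1781

o_n = [-1.1261, -0.4246, 0.3087]
J₁: ẑ×o_n = [0.4246, -1.1261, 0.0000], ω = ẑ
J2: z=[-0.8090, -0.5878, 0.0000] o=[-0.0999, 0.1375, 0.1600] → [-0.0874, 0.1203, -0.1484, -0.8090, -0.5878, 0.0000]
J3: z=[0.2484, -0.3419, 0.9063] o=[-0.3343, 0.4601, 0.3460] → [0.8146, -0.7084, -0.4905, 0.2484, -0.3419, 0.9063]
J4: z=[-0.8805, 0.3103, 0.3584] o=[-0.3601, 0.0484, 0.6390] → [0.0670, -0.5654, 0.6542, -0.8805, 0.3103, 0.3584]
J5: z=[-0.1018, -0.8621, 0.4964] o=[-0.8424, 0.0493, 0.5416] → [0.4360, -0.1645, -0.1964, -0.1018, -0.8621, 0.4964]
J6: z=[0.7972, -0.3692, -0.4777] o=[-1.1134, -0.1810, 0.2674] → [-0.1316, -0.0269, -0.1989, 0.7972, -0.3692, -0.4777]
V = J·q̇ = [-0.1080, 0.2038, -0.3576, -0.0589, -0.9137, 0.1781]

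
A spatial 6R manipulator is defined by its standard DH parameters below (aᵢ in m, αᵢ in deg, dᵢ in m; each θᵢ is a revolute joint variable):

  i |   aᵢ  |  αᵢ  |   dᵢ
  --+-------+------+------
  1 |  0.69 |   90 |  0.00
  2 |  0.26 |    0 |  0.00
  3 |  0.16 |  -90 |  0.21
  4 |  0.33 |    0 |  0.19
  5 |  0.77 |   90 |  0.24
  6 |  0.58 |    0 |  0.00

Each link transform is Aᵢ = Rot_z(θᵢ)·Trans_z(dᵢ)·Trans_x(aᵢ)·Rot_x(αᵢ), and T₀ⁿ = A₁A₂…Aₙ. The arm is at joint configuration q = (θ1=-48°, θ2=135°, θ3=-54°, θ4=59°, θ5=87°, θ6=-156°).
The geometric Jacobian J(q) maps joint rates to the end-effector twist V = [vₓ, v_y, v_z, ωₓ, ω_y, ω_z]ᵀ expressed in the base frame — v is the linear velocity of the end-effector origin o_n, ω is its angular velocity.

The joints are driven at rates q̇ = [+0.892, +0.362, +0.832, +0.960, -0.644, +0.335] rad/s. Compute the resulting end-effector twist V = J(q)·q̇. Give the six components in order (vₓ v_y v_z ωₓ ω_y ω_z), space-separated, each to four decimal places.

o_n = [0.3781, -0.1103, 0.3435]
J₁: ẑ×o_n = [0.1103, 0.3781, -0.0000], ω = ẑ
J2: z=[-0.7431, -0.6691, 0.0000] o=[0.4617, -0.5128, 0.0000] → [-0.2298, 0.2553, -0.3551, -0.7431, -0.6691, 0.0000]
J3: z=[-0.7431, -0.6691, 0.0000] o=[0.3387, -0.3761, 0.1838] → [-0.1068, 0.1186, -0.1712, -0.7431, -0.6691, 0.0000]
J4: z=[-0.6609, 0.7340, 0.1564] o=[0.1994, -0.5353, 0.3419] → [-0.0653, 0.0290, -0.4120, -0.6609, 0.7340, 0.1564]
J5: z=[-0.6609, 0.7340, 0.1564] o=[0.3018, -0.2263, 0.5395] → [-0.1620, -0.1176, -0.1326, -0.6609, 0.7340, 0.1564]
J6: z=[0.6746, 0.4897, 0.5523] o=[0.3963, 0.3122, -0.0535] → [0.4277, -0.2779, -0.2761, 0.6746, 0.4897, 0.5523]
V = J·q̇ = [0.1112, 0.5388, -0.6736, -0.8702, -0.4029, 1.1265]

0.1112 0.5388 -0.6736 -0.8702 -0.4029 1.1265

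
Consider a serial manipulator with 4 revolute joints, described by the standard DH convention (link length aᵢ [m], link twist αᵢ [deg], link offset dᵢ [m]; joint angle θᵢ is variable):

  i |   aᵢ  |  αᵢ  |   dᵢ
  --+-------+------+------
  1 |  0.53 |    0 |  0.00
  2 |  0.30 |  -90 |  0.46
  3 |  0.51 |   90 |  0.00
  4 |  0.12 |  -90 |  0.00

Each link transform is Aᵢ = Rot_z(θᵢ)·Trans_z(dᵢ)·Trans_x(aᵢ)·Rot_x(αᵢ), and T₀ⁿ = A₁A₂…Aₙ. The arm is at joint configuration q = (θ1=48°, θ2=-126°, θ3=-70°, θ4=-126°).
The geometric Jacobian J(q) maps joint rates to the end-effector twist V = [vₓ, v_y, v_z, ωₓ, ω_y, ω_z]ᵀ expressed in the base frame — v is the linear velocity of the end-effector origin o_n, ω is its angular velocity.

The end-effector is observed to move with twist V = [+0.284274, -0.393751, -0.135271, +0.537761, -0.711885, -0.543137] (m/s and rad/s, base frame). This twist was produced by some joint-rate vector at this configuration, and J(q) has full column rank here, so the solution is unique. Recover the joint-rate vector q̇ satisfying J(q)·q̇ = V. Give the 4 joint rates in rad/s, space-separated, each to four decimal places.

o_n = [0.3533, -0.0668, 0.8730]
J₁: ẑ×o_n = [0.0668, 0.3533, -0.0000], ω = ẑ
J2: z=[0.0000, 0.0000, 1.0000] o=[0.3546, 0.3939, 0.0000] → [0.4607, -0.0013, 0.0000, 0.0000, 0.0000, 1.0000]
J3: z=[0.9781, 0.2079, 0.0000] o=[0.4170, 0.1004, 0.4600] → [0.0859, -0.4039, -0.1503, 0.9781, 0.2079, 0.0000]
J4: z=[-0.1954, 0.9192, 0.3420] o=[0.4533, -0.0702, 0.9392] → [-0.0621, -0.0471, 0.0912, -0.1954, 0.9192, 0.3420]
q̇ = J⁺·V = [-0.7950, 0.5460, 0.3780, -0.8600]

-0.7950 0.5460 0.3780 -0.8600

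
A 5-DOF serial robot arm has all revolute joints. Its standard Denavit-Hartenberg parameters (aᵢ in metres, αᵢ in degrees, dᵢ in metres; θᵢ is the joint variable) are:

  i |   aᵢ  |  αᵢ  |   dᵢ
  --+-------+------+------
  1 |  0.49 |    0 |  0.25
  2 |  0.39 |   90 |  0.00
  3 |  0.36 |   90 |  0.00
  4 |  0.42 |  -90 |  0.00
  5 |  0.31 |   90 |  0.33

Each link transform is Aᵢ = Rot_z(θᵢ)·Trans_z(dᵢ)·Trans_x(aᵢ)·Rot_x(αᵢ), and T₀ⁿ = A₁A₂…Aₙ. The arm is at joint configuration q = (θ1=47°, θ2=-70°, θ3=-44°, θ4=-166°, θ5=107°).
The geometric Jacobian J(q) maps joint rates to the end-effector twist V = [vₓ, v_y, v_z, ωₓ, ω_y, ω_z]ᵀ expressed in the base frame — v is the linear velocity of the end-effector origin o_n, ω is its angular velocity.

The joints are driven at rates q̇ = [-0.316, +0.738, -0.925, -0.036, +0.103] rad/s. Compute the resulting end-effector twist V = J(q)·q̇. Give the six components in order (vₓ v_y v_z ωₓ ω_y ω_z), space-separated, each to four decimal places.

o_n = [1.1186, 0.4598, 0.3797]
J₁: ẑ×o_n = [-0.4598, 1.1186, 0.0000], ω = ẑ
J2: z=[0.0000, 0.0000, 1.0000] o=[0.3342, 0.3584, 0.2500] → [-0.1014, 0.7844, 0.0000, 0.0000, 0.0000, 1.0000]
J3: z=[-0.3907, -0.9205, 0.0000] o=[0.6932, 0.2060, 0.2500] → [-0.1194, 0.0507, 0.2924, -0.3907, -0.9205, 0.0000]
J4: z=[-0.6394, 0.2714, -0.7193] o=[0.9316, 0.1048, -0.0001] → [0.3585, 0.1083, -0.2778, -0.6394, 0.2714, -0.7193]
J5: z=[0.5393, 0.8252, -0.1681] o=[0.7014, 0.3129, 0.2830] → [0.1045, -0.1223, -0.2650, 0.5393, 0.8252, -0.1681]
V = J·q̇ = [0.1787, 0.1621, -0.2878, 0.4400, 0.9267, 0.4306]

0.1787 0.1621 -0.2878 0.4400 0.9267 0.4306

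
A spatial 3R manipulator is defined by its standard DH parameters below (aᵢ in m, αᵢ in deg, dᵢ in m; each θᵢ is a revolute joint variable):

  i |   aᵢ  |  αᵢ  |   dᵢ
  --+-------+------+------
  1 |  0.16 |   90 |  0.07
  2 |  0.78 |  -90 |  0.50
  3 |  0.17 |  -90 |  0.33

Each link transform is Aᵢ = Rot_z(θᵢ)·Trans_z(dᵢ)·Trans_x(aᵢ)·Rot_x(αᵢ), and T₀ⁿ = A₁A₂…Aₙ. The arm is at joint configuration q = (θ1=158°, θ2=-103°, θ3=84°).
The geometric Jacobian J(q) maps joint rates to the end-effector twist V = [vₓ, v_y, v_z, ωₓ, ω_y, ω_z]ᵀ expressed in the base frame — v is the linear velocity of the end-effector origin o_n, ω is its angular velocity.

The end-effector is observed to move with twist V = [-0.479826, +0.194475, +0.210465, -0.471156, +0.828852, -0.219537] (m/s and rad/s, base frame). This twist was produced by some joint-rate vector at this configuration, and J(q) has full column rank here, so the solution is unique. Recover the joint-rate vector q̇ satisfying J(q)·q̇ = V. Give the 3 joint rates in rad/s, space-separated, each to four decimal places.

o_n = [-0.1561, 0.4200, -0.7816]
J₁: ẑ×o_n = [-0.4200, -0.1561, 0.0000], ω = ẑ
J2: z=[0.3746, 0.9272, 0.0000] o=[-0.1483, 0.0599, 0.0700] → [-0.7895, 0.3190, 0.1421, 0.3746, 0.9272, 0.0000]
J3: z=[-0.9034, 0.3650, -0.2250] o=[0.2016, 0.4578, -0.6900] → [-0.0419, -0.0022, 0.1647, -0.9034, 0.3650, -0.2250]
q̇ = J⁺·V = [-0.0470, 0.5920, 0.7670]

-0.0470 0.5920 0.7670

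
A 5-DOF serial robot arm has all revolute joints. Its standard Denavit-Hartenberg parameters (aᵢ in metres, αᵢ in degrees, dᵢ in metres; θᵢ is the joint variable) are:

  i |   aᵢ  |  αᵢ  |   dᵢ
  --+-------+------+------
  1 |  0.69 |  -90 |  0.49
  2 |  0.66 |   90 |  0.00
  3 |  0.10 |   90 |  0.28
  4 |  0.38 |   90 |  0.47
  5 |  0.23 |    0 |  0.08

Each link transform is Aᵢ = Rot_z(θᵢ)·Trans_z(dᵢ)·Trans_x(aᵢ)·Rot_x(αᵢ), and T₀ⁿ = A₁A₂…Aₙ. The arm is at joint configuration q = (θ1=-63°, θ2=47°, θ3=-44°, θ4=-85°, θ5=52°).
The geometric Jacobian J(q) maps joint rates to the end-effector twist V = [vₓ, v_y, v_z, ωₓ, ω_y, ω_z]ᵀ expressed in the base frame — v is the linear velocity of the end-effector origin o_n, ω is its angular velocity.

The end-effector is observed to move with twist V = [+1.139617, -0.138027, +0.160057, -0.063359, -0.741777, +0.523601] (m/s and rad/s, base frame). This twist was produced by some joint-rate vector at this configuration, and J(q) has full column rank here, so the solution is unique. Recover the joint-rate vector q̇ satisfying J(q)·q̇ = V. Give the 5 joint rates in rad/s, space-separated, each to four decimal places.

0.9780 -0.8640 0.1330 -0.8690 -0.2230

o_n = [-0.1478, -0.8424, 0.1354]
J₁: ẑ×o_n = [0.8424, -0.1478, 0.0000], ω = ẑ
J2: z=[0.8910, 0.4540, 0.0000] o=[0.3133, -0.6148, 0.4900] → [-0.1610, 0.3160, 0.0065, 0.8910, 0.4540, 0.0000]
J3: z=[0.3320, -0.6516, 0.6820] o=[0.5176, -1.0159, 0.0073] → [-0.2017, -0.4963, -0.3760, 0.3320, -0.6516, 0.6820]
J4: z=[-0.8560, 0.0955, 0.5080] o=[0.5709, -1.2736, 0.1457] → [-0.2200, -0.3739, -0.3004, -0.8560, 0.0955, 0.5080]
J5: z=[0.3658, 0.8064, 0.4646] o=[0.0298, -1.0069, 0.1088] → [-0.0550, -0.0922, 0.2034, 0.3658, 0.8064, 0.4646]
q̇ = J⁺·V = [0.9780, -0.8640, 0.1330, -0.8690, -0.2230]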